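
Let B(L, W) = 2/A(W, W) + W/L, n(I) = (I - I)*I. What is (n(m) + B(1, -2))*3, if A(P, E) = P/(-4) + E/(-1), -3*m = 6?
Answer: -18/5 ≈ -3.6000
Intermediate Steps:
m = -2 (m = -1/3*6 = -2)
A(P, E) = -E - P/4 (A(P, E) = P*(-1/4) + E*(-1) = -P/4 - E = -E - P/4)
n(I) = 0 (n(I) = 0*I = 0)
B(L, W) = -8/(5*W) + W/L (B(L, W) = 2/(-W - W/4) + W/L = 2/((-5*W/4)) + W/L = 2*(-4/(5*W)) + W/L = -8/(5*W) + W/L)
(n(m) + B(1, -2))*3 = (0 + (-8/5/(-2) - 2/1))*3 = (0 + (-8/5*(-1/2) - 2*1))*3 = (0 + (4/5 - 2))*3 = (0 - 6/5)*3 = -6/5*3 = -18/5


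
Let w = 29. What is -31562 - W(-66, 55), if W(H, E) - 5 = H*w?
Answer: -29653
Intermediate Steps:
W(H, E) = 5 + 29*H (W(H, E) = 5 + H*29 = 5 + 29*H)
-31562 - W(-66, 55) = -31562 - (5 + 29*(-66)) = -31562 - (5 - 1914) = -31562 - 1*(-1909) = -31562 + 1909 = -29653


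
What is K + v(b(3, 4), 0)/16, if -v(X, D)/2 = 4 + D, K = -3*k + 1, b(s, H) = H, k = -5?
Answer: 31/2 ≈ 15.500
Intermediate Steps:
K = 16 (K = -3*(-5) + 1 = 15 + 1 = 16)
v(X, D) = -8 - 2*D (v(X, D) = -2*(4 + D) = -8 - 2*D)
K + v(b(3, 4), 0)/16 = 16 + (-8 - 2*0)/16 = 16 + (-8 + 0)/16 = 16 + (1/16)*(-8) = 16 - 1/2 = 31/2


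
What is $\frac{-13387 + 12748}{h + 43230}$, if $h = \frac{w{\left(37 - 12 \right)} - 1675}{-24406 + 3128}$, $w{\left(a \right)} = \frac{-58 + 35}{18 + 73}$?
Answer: $- \frac{206215737}{13951052498} \approx -0.014781$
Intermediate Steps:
$w{\left(a \right)} = - \frac{23}{91}$
$h = \frac{76224}{968149}$ ($h = \frac{- \frac{23}{91} - 1675}{-24406 + 3128} = - \frac{152448}{91 \left(-21278\right)} = \left(- \frac{152448}{91}\right) \left(- \frac{1}{21278}\right) = \frac{76224}{968149} \approx 0.078732$)
$\frac{-13387 + 12748}{h + 43230} = \frac{-13387 + 12748}{\frac{76224}{968149} + 43230} = - \frac{639}{\frac{41853157494}{968149}} = \left(-639\right) \frac{968149}{41853157494} = - \frac{206215737}{13951052498}$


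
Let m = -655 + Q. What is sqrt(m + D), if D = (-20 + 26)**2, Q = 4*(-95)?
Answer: 3*I*sqrt(111) ≈ 31.607*I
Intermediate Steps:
Q = -380
D = 36 (D = 6**2 = 36)
m = -1035 (m = -655 - 380 = -1035)
sqrt(m + D) = sqrt(-1035 + 36) = sqrt(-999) = 3*I*sqrt(111)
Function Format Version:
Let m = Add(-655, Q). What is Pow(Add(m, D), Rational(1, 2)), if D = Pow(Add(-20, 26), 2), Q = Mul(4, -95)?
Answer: Mul(3, I, Pow(111, Rational(1, 2))) ≈ Mul(31.607, I)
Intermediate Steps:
Q = -380
D = 36 (D = Pow(6, 2) = 36)
m = -1035 (m = Add(-655, -380) = -1035)
Pow(Add(m, D), Rational(1, 2)) = Pow(Add(-1035, 36), Rational(1, 2)) = Pow(-999, Rational(1, 2)) = Mul(3, I, Pow(111, Rational(1, 2)))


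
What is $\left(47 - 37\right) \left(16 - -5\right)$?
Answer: $210$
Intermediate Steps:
$\left(47 - 37\right) \left(16 - -5\right) = 10 \left(16 + 5\right) = 10 \cdot 21 = 210$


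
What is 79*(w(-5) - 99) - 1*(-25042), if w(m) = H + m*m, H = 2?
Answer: 19354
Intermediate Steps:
w(m) = 2 + m**2 (w(m) = 2 + m*m = 2 + m**2)
79*(w(-5) - 99) - 1*(-25042) = 79*((2 + (-5)**2) - 99) - 1*(-25042) = 79*((2 + 25) - 99) + 25042 = 79*(27 - 99) + 25042 = 79*(-72) + 25042 = -5688 + 25042 = 19354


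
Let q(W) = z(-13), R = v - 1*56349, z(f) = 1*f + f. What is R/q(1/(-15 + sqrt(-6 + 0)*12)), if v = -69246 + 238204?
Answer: -112609/26 ≈ -4331.1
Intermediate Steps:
v = 168958
z(f) = 2*f (z(f) = f + f = 2*f)
R = 112609 (R = 168958 - 1*56349 = 168958 - 56349 = 112609)
q(W) = -26 (q(W) = 2*(-13) = -26)
R/q(1/(-15 + sqrt(-6 + 0)*12)) = 112609/(-26) = 112609*(-1/26) = -112609/26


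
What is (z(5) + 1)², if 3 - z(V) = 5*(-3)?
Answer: 361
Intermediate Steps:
z(V) = 18 (z(V) = 3 - 5*(-3) = 3 - 1*(-15) = 3 + 15 = 18)
(z(5) + 1)² = (18 + 1)² = 19² = 361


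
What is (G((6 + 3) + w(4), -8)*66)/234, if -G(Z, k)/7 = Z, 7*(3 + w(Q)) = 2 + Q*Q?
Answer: -220/13 ≈ -16.923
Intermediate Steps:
w(Q) = -19/7 + Q²/7 (w(Q) = -3 + (2 + Q*Q)/7 = -3 + (2 + Q²)/7 = -3 + (2/7 + Q²/7) = -19/7 + Q²/7)
G(Z, k) = -7*Z
(G((6 + 3) + w(4), -8)*66)/234 = (-7*((6 + 3) + (-19/7 + (⅐)*4²))*66)/234 = (-7*(9 + (-19/7 + (⅐)*16))*66)*(1/234) = (-7*(9 + (-19/7 + 16/7))*66)*(1/234) = (-7*(9 - 3/7)*66)*(1/234) = (-7*60/7*66)*(1/234) = -60*66*(1/234) = -3960*1/234 = -220/13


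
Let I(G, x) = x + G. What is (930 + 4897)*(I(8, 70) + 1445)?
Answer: 8874521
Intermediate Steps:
I(G, x) = G + x
(930 + 4897)*(I(8, 70) + 1445) = (930 + 4897)*((8 + 70) + 1445) = 5827*(78 + 1445) = 5827*1523 = 8874521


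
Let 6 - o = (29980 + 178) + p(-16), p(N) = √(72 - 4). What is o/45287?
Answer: -30152/45287 - 2*√17/45287 ≈ -0.66598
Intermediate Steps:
p(N) = 2*√17 (p(N) = √68 = 2*√17)
o = -30152 - 2*√17 (o = 6 - ((29980 + 178) + 2*√17) = 6 - (30158 + 2*√17) = 6 + (-30158 - 2*√17) = -30152 - 2*√17 ≈ -30160.)
o/45287 = (-30152 - 2*√17)/45287 = (-30152 - 2*√17)*(1/45287) = -30152/45287 - 2*√17/45287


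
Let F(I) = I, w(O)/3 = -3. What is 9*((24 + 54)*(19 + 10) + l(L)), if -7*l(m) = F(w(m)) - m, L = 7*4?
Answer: 142839/7 ≈ 20406.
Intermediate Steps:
w(O) = -9 (w(O) = 3*(-3) = -9)
L = 28
l(m) = 9/7 + m/7 (l(m) = -(-9 - m)/7 = 9/7 + m/7)
9*((24 + 54)*(19 + 10) + l(L)) = 9*((24 + 54)*(19 + 10) + (9/7 + (⅐)*28)) = 9*(78*29 + (9/7 + 4)) = 9*(2262 + 37/7) = 9*(15871/7) = 142839/7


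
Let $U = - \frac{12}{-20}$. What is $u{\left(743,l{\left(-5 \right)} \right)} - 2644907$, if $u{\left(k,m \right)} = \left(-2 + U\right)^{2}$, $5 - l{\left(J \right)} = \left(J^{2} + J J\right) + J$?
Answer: $- \frac{66122626}{25} \approx -2.6449 \cdot 10^{6}$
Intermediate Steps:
$U = \frac{3}{5}$ ($U = \left(-12\right) \left(- \frac{1}{20}\right) = \frac{3}{5} \approx 0.6$)
$l{\left(J \right)} = 5 - J - 2 J^{2}$ ($l{\left(J \right)} = 5 - \left(\left(J^{2} + J J\right) + J\right) = 5 - \left(\left(J^{2} + J^{2}\right) + J\right) = 5 - \left(2 J^{2} + J\right) = 5 - \left(J + 2 J^{2}\right) = 5 - J - 2 J^{2}$)
$u{\left(k,m \right)} = \frac{49}{25}$ ($u{\left(k,m \right)} = \left(-2 + \frac{3}{5}\right)^{2} = \left(- \frac{7}{5}\right)^{2} = \frac{49}{25}$)
$u{\left(743,l{\left(-5 \right)} \right)} - 2644907 = \frac{49}{25} - 2644907 = - \frac{66122626}{25}$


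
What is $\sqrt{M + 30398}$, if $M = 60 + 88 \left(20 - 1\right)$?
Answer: $3 \sqrt{3570} \approx 179.25$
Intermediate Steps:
$M = 1732$ ($M = 60 + 88 \left(20 - 1\right) = 60 + 88 \cdot 19 = 60 + 1672 = 1732$)
$\sqrt{M + 30398} = \sqrt{1732 + 30398} = \sqrt{32130} = 3 \sqrt{3570}$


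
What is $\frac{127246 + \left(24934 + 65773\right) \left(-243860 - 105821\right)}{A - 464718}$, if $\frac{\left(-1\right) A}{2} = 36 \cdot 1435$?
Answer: $\frac{31718387221}{568038} \approx 55839.0$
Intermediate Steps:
$A = -103320$ ($A = - 2 \cdot 36 \cdot 1435 = \left(-2\right) 51660 = -103320$)
$\frac{127246 + \left(24934 + 65773\right) \left(-243860 - 105821\right)}{A - 464718} = \frac{127246 + \left(24934 + 65773\right) \left(-243860 - 105821\right)}{-103320 - 464718} = \frac{127246 + 90707 \left(-349681\right)}{-568038} = \left(127246 - 31718514467\right) \left(- \frac{1}{568038}\right) = \left(-31718387221\right) \left(- \frac{1}{568038}\right) = \frac{31718387221}{568038}$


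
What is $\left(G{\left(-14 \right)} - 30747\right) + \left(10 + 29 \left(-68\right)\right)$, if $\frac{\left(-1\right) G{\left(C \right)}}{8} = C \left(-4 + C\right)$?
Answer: $-34725$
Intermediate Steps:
$G{\left(C \right)} = - 8 C \left(-4 + C\right)$
$\left(G{\left(-14 \right)} - 30747\right) + \left(10 + 29 \left(-68\right)\right) = \left(8 \left(-14\right) \left(4 - -14\right) - 30747\right) + \left(10 + 29 \left(-68\right)\right) = \left(8 \left(-14\right) \left(4 + 14\right) - 30747\right) + \left(10 - 1972\right) = \left(8 \left(-14\right) 18 - 30747\right) - 1962 = \left(-2016 - 30747\right) - 1962 = -32763 - 1962 = -34725$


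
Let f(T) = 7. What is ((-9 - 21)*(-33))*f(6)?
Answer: 6930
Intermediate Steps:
((-9 - 21)*(-33))*f(6) = ((-9 - 21)*(-33))*7 = -30*(-33)*7 = 990*7 = 6930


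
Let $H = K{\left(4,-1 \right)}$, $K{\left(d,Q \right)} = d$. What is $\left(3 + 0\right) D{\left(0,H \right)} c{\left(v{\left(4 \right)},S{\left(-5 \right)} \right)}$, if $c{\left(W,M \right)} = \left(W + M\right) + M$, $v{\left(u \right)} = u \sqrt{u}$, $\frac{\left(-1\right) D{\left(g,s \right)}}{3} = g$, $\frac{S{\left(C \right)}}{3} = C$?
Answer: $0$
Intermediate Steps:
$H = 4$
$S{\left(C \right)} = 3 C$
$D{\left(g,s \right)} = - 3 g$
$v{\left(u \right)} = u^{\frac{3}{2}}$
$c{\left(W,M \right)} = W + 2 M$ ($c{\left(W,M \right)} = \left(M + W\right) + M = W + 2 M$)
$\left(3 + 0\right) D{\left(0,H \right)} c{\left(v{\left(4 \right)},S{\left(-5 \right)} \right)} = \left(3 + 0\right) \left(\left(-3\right) 0\right) \left(4^{\frac{3}{2}} + 2 \cdot 3 \left(-5\right)\right) = 3 \cdot 0 \left(8 + 2 \left(-15\right)\right) = 0 \left(8 - 30\right) = 0 \left(-22\right) = 0$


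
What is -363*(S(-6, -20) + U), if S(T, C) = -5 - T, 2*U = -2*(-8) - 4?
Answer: -2541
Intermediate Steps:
U = 6 (U = (-2*(-8) - 4)/2 = (16 - 4)/2 = (½)*12 = 6)
-363*(S(-6, -20) + U) = -363*((-5 - 1*(-6)) + 6) = -363*((-5 + 6) + 6) = -363*(1 + 6) = -363*7 = -2541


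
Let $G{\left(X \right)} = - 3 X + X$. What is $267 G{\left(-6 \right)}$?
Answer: $3204$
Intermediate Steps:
$G{\left(X \right)} = - 2 X$
$267 G{\left(-6 \right)} = 267 \left(\left(-2\right) \left(-6\right)\right) = 267 \cdot 12 = 3204$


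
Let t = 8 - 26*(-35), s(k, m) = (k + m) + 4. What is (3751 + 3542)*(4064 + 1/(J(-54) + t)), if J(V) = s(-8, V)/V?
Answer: 735485827791/24815 ≈ 2.9639e+7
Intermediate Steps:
s(k, m) = 4 + k + m
J(V) = (-4 + V)/V (J(V) = (4 - 8 + V)/V = (-4 + V)/V)
t = 918 (t = 8 + 910 = 918)
(3751 + 3542)*(4064 + 1/(J(-54) + t)) = (3751 + 3542)*(4064 + 1/((-4 - 54)/(-54) + 918)) = 7293*(4064 + 1/(-1/54*(-58) + 918)) = 7293*(4064 + 1/(29/27 + 918)) = 7293*(4064 + 1/(24815/27)) = 7293*(4064 + 27/24815) = 7293*(100848187/24815) = 735485827791/24815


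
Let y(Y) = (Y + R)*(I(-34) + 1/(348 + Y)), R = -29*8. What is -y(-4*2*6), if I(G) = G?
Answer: -142786/15 ≈ -9519.1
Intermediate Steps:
R = -232
y(Y) = (-232 + Y)*(-34 + 1/(348 + Y)) (y(Y) = (Y - 232)*(-34 + 1/(348 + Y)) = (-232 + Y)*(-34 + 1/(348 + Y)))
-y(-4*2*6) = -(2744792 - 3943*(-4*2)*6 - 34*(-4*2*6)**2)/(348 - 4*2*6) = -(2744792 - (-31544)*6 - 34*(-8*6)**2)/(348 - 8*6) = -(2744792 - 3943*(-48) - 34*(-48)**2)/(348 - 48) = -(2744792 + 189264 - 34*2304)/300 = -(2744792 + 189264 - 78336)/300 = -2855720/300 = -1*142786/15 = -142786/15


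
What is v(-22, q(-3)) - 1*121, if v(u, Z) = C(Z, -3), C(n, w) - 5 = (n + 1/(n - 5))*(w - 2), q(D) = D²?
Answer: -649/4 ≈ -162.25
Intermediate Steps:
C(n, w) = 5 + (-2 + w)*(n + 1/(-5 + n)) (C(n, w) = 5 + (n + 1/(n - 5))*(w - 2) = 5 + (n + 1/(-5 + n))*(-2 + w) = 5 + (-2 + w)*(n + 1/(-5 + n)))
v(u, Z) = (-30 - 5*Z² + 30*Z)/(-5 + Z) (v(u, Z) = (-27 - 3 - 2*Z² + 15*Z - 3*Z² - 5*Z*(-3))/(-5 + Z) = (-27 - 3 - 2*Z² + 15*Z - 3*Z² + 15*Z)/(-5 + Z) = (-30 - 5*Z² + 30*Z)/(-5 + Z))
v(-22, q(-3)) - 1*121 = 5*(-6 - ((-3)²)² + 6*(-3)²)/(-5 + (-3)²) - 1*121 = 5*(-6 - 1*9² + 6*9)/(-5 + 9) - 121 = 5*(-6 - 1*81 + 54)/4 - 121 = 5*(¼)*(-6 - 81 + 54) - 121 = 5*(¼)*(-33) - 121 = -165/4 - 121 = -649/4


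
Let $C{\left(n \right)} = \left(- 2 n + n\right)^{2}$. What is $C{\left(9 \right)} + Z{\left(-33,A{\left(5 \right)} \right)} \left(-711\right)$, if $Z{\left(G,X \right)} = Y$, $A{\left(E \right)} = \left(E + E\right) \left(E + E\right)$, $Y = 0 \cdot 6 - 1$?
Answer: $792$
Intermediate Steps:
$Y = -1$ ($Y = 0 - 1 = -1$)
$A{\left(E \right)} = 4 E^{2}$ ($A{\left(E \right)} = 2 E 2 E = 4 E^{2}$)
$Z{\left(G,X \right)} = -1$
$C{\left(n \right)} = n^{2}$ ($C{\left(n \right)} = \left(- n\right)^{2} = n^{2}$)
$C{\left(9 \right)} + Z{\left(-33,A{\left(5 \right)} \right)} \left(-711\right) = 9^{2} - -711 = 81 + 711 = 792$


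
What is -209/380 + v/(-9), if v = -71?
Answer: 1321/180 ≈ 7.3389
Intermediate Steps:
-209/380 + v/(-9) = -209/380 - 71/(-9) = -209*1/380 - 71*(-1/9) = -11/20 + 71/9 = 1321/180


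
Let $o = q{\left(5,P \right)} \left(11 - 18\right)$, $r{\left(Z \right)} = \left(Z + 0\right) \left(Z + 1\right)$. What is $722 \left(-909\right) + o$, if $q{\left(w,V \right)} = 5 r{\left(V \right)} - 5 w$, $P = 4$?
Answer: $-656823$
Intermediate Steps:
$r{\left(Z \right)} = Z \left(1 + Z\right)$
$q{\left(w,V \right)} = - 5 w + 5 V \left(1 + V\right)$ ($q{\left(w,V \right)} = 5 V \left(1 + V\right) - 5 w = - 5 w + 5 V \left(1 + V\right)$)
$o = -525$ ($o = \left(\left(-5\right) 5 + 5 \cdot 4 \left(1 + 4\right)\right) \left(11 - 18\right) = \left(-25 + 5 \cdot 4 \cdot 5\right) \left(-7\right) = \left(-25 + 100\right) \left(-7\right) = 75 \left(-7\right) = -525$)
$722 \left(-909\right) + o = 722 \left(-909\right) - 525 = -656298 - 525 = -656823$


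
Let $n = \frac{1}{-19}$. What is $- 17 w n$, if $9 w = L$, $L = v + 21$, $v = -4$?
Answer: $\frac{289}{171} \approx 1.6901$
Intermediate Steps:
$L = 17$ ($L = -4 + 21 = 17$)
$w = \frac{17}{9}$ ($w = \frac{1}{9} \cdot 17 = \frac{17}{9} \approx 1.8889$)
$n = - \frac{1}{19} \approx -0.052632$
$- 17 w n = \left(-17\right) \frac{17}{9} \left(- \frac{1}{19}\right) = \left(- \frac{289}{9}\right) \left(- \frac{1}{19}\right) = \frac{289}{171}$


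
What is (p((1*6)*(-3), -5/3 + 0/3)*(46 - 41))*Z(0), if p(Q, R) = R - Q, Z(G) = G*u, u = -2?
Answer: 0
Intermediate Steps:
Z(G) = -2*G (Z(G) = G*(-2) = -2*G)
(p((1*6)*(-3), -5/3 + 0/3)*(46 - 41))*Z(0) = (((-5/3 + 0/3) - 1*6*(-3))*(46 - 41))*(-2*0) = (((-5*⅓ + 0*(⅓)) - 6*(-3))*5)*0 = (((-5/3 + 0) - 1*(-18))*5)*0 = ((-5/3 + 18)*5)*0 = ((49/3)*5)*0 = (245/3)*0 = 0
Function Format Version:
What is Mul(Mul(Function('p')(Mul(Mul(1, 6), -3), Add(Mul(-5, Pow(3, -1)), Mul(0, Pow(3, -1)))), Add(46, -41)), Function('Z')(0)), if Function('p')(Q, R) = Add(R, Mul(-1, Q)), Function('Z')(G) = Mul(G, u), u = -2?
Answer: 0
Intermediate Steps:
Function('Z')(G) = Mul(-2, G) (Function('Z')(G) = Mul(G, -2) = Mul(-2, G))
Mul(Mul(Function('p')(Mul(Mul(1, 6), -3), Add(Mul(-5, Pow(3, -1)), Mul(0, Pow(3, -1)))), Add(46, -41)), Function('Z')(0)) = Mul(Mul(Add(Add(Mul(-5, Pow(3, -1)), Mul(0, Pow(3, -1))), Mul(-1, Mul(Mul(1, 6), -3))), Add(46, -41)), Mul(-2, 0)) = Mul(Mul(Add(Add(Mul(-5, Rational(1, 3)), Mul(0, Rational(1, 3))), Mul(-1, Mul(6, -3))), 5), 0) = Mul(Mul(Add(Add(Rational(-5, 3), 0), Mul(-1, -18)), 5), 0) = Mul(Mul(Add(Rational(-5, 3), 18), 5), 0) = Mul(Mul(Rational(49, 3), 5), 0) = Mul(Rational(245, 3), 0) = 0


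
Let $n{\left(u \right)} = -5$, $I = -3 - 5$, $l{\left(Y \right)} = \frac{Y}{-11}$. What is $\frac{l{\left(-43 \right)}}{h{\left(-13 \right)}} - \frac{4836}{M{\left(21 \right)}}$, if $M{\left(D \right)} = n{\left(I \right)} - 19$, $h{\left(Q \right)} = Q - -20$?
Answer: $\frac{31117}{154} \approx 202.06$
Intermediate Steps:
$l{\left(Y \right)} = - \frac{Y}{11}$ ($l{\left(Y \right)} = Y \left(- \frac{1}{11}\right) = - \frac{Y}{11}$)
$I = -8$
$h{\left(Q \right)} = 20 + Q$ ($h{\left(Q \right)} = Q + 20 = 20 + Q$)
$M{\left(D \right)} = -24$ ($M{\left(D \right)} = -5 - 19 = -24$)
$\frac{l{\left(-43 \right)}}{h{\left(-13 \right)}} - \frac{4836}{M{\left(21 \right)}} = \frac{\left(- \frac{1}{11}\right) \left(-43\right)}{20 - 13} - \frac{4836}{-24} = \frac{43}{11 \cdot 7} - - \frac{403}{2} = \frac{43}{11} \cdot \frac{1}{7} + \frac{403}{2} = \frac{43}{77} + \frac{403}{2} = \frac{31117}{154}$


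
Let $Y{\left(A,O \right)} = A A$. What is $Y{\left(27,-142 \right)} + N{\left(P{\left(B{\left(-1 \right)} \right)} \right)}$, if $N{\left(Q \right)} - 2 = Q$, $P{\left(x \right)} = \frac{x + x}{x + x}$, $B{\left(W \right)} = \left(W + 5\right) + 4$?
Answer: $732$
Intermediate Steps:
$B{\left(W \right)} = 9 + W$ ($B{\left(W \right)} = \left(5 + W\right) + 4 = 9 + W$)
$P{\left(x \right)} = 1$ ($P{\left(x \right)} = \frac{2 x}{2 x} = 2 x \frac{1}{2 x} = 1$)
$Y{\left(A,O \right)} = A^{2}$
$N{\left(Q \right)} = 2 + Q$
$Y{\left(27,-142 \right)} + N{\left(P{\left(B{\left(-1 \right)} \right)} \right)} = 27^{2} + \left(2 + 1\right) = 729 + 3 = 732$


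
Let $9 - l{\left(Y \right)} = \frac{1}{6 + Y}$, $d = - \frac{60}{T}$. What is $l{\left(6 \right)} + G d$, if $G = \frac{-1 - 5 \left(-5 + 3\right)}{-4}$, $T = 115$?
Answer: $\frac{2785}{276} \approx 10.091$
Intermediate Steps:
$d = - \frac{12}{23}$ ($d = - \frac{60}{115} = \left(-60\right) \frac{1}{115} = - \frac{12}{23} \approx -0.52174$)
$l{\left(Y \right)} = 9 - \frac{1}{6 + Y}$
$G = - \frac{9}{4}$ ($G = \left(-1 - -10\right) \left(- \frac{1}{4}\right) = \left(-1 + 10\right) \left(- \frac{1}{4}\right) = 9 \left(- \frac{1}{4}\right) = - \frac{9}{4} \approx -2.25$)
$l{\left(6 \right)} + G d = \frac{53 + 9 \cdot 6}{6 + 6} - - \frac{27}{23} = \frac{53 + 54}{12} + \frac{27}{23} = \frac{1}{12} \cdot 107 + \frac{27}{23} = \frac{107}{12} + \frac{27}{23} = \frac{2785}{276}$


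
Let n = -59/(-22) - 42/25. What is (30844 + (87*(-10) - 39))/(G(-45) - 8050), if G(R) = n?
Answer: -16464250/4426949 ≈ -3.7191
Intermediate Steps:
n = 551/550 (n = -59*(-1/22) - 42*1/25 = 59/22 - 42/25 = 551/550 ≈ 1.0018)
G(R) = 551/550
(30844 + (87*(-10) - 39))/(G(-45) - 8050) = (30844 + (87*(-10) - 39))/(551/550 - 8050) = (30844 + (-870 - 39))/(-4426949/550) = (30844 - 909)*(-550/4426949) = 29935*(-550/4426949) = -16464250/4426949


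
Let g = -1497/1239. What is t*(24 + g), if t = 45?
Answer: 423585/413 ≈ 1025.6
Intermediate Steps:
g = -499/413 (g = -1497*1/1239 = -499/413 ≈ -1.2082)
t*(24 + g) = 45*(24 - 499/413) = 45*(9413/413) = 423585/413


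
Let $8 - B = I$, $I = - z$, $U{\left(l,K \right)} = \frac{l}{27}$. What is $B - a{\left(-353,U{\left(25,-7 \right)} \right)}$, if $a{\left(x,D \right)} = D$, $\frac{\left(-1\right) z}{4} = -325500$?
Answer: $\frac{35154191}{27} \approx 1.302 \cdot 10^{6}$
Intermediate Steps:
$z = 1302000$ ($z = \left(-4\right) \left(-325500\right) = 1302000$)
$U{\left(l,K \right)} = \frac{l}{27}$ ($U{\left(l,K \right)} = l \frac{1}{27} = \frac{l}{27}$)
$I = -1302000$ ($I = \left(-1\right) 1302000 = -1302000$)
$B = 1302008$ ($B = 8 - -1302000 = 8 + 1302000 = 1302008$)
$B - a{\left(-353,U{\left(25,-7 \right)} \right)} = 1302008 - \frac{1}{27} \cdot 25 = 1302008 - \frac{25}{27} = \frac{35154191}{27}$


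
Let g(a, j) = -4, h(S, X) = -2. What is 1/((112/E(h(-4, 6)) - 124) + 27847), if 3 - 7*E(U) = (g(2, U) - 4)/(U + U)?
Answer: 1/28507 ≈ 3.5079e-5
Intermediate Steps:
E(U) = 3/7 + 4/(7*U) (E(U) = 3/7 - (-4 - 4)/(7*(U + U)) = 3/7 - (-8)/(7*(2*U)) = 3/7 - (-8)*1/(2*U)/7 = 3/7 - (-4)/(7*U) = 3/7 + 4/(7*U))
1/((112/E(h(-4, 6)) - 124) + 27847) = 1/((112/((⅐)*(4 + 3*(-2))/(-2)) - 124) + 27847) = 1/((112/((⅐)*(-½)*(4 - 6)) - 124) + 27847) = 1/((112/((⅐)*(-½)*(-2)) - 124) + 27847) = 1/((112/(⅐) - 124) + 27847) = 1/((7*112 - 124) + 27847) = 1/((784 - 124) + 27847) = 1/(660 + 27847) = 1/28507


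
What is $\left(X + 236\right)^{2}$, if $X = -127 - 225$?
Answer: $13456$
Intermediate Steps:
$X = -352$ ($X = -127 - 225 = -352$)
$\left(X + 236\right)^{2} = \left(-352 + 236\right)^{2} = \left(-116\right)^{2} = 13456$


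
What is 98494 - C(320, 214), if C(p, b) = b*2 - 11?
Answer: 98077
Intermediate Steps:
C(p, b) = -11 + 2*b (C(p, b) = 2*b - 11 = -11 + 2*b)
98494 - C(320, 214) = 98494 - (-11 + 2*214) = 98494 - (-11 + 428) = 98494 - 1*417 = 98494 - 417 = 98077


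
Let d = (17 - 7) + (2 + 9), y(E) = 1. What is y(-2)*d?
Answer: 21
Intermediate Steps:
d = 21 (d = 10 + 11 = 21)
y(-2)*d = 1*21 = 21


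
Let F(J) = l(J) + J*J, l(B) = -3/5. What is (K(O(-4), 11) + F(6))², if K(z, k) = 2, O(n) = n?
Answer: 34969/25 ≈ 1398.8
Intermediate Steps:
l(B) = -⅗ (l(B) = -3*⅕ = -⅗)
F(J) = -⅗ + J² (F(J) = -⅗ + J*J = -⅗ + J²)
(K(O(-4), 11) + F(6))² = (2 + (-⅗ + 6²))² = (2 + (-⅗ + 36))² = (2 + 177/5)² = (187/5)² = 34969/25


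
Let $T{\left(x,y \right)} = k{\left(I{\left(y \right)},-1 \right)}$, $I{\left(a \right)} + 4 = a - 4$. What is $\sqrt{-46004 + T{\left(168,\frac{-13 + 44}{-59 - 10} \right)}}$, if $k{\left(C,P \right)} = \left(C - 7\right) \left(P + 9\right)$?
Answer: $\frac{2 i \sqrt{54903369}}{69} \approx 214.77 i$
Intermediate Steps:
$I{\left(a \right)} = -8 + a$ ($I{\left(a \right)} = -4 + \left(a - 4\right) = -4 + \left(-4 + a\right) = -8 + a$)
$k{\left(C,P \right)} = \left(-7 + C\right) \left(9 + P\right)$
$T{\left(x,y \right)} = -120 + 8 y$ ($T{\left(x,y \right)} = -63 - -7 + 9 \left(-8 + y\right) + \left(-8 + y\right) \left(-1\right) = -63 + 7 + \left(-72 + 9 y\right) - \left(-8 + y\right) = -120 + 8 y$)
$\sqrt{-46004 + T{\left(168,\frac{-13 + 44}{-59 - 10} \right)}} = \sqrt{-46004 - \left(120 - 8 \frac{-13 + 44}{-59 - 10}\right)} = \sqrt{-46004 - \left(120 - 8 \frac{31}{-69}\right)} = \sqrt{-46004 - \left(120 - 8 \cdot 31 \left(- \frac{1}{69}\right)\right)} = \sqrt{-46004 + \left(-120 + 8 \left(- \frac{31}{69}\right)\right)} = \sqrt{-46004 - \frac{8528}{69}} = \sqrt{- \frac{3182804}{69}} = \frac{2 i \sqrt{54903369}}{69}$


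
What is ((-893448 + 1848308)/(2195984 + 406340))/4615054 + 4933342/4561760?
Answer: 3703048728112035077/3424132834102764560 ≈ 1.0815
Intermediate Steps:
((-893448 + 1848308)/(2195984 + 406340))/4615054 + 4933342/4561760 = (954860/2602324)*(1/4615054) + 4933342*(1/4561760) = (954860*(1/2602324))*(1/4615054) + 2466671/2280880 = (238715/650581)*(1/4615054) + 2466671/2280880 = 238715/3002466446374 + 2466671/2280880 = 3703048728112035077/3424132834102764560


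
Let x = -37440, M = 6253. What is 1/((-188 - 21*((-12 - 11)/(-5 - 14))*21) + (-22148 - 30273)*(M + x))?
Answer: 19/31062207098 ≈ 6.1168e-10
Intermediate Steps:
1/((-188 - 21*((-12 - 11)/(-5 - 14))*21) + (-22148 - 30273)*(M + x)) = 1/((-188 - 21*((-12 - 11)/(-5 - 14))*21) + (-22148 - 30273)*(6253 - 37440)) = 1/((-188 - 21*(-23/(-19))*21) - 52421*(-31187)) = 1/((-188 - 21*(-23*(-1/19))*21) + 1634853727) = 1/((-188 - 21*(23/19)*21) + 1634853727) = 1/((-188 - 483*21/19) + 1634853727) = 1/((-188 - 1*10143/19) + 1634853727) = 1/((-188 - 10143/19) + 1634853727) = 1/(-13715/19 + 1634853727) = 1/(31062207098/19) = 19/31062207098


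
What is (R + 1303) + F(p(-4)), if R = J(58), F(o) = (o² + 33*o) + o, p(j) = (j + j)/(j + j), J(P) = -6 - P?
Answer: 1274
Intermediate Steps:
p(j) = 1 (p(j) = (2*j)/((2*j)) = (2*j)*(1/(2*j)) = 1)
F(o) = o² + 34*o
R = -64 (R = -6 - 1*58 = -6 - 58 = -64)
(R + 1303) + F(p(-4)) = (-64 + 1303) + 1*(34 + 1) = 1239 + 1*35 = 1239 + 35 = 1274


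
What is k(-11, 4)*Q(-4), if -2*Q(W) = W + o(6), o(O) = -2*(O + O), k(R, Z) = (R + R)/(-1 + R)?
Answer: 77/3 ≈ 25.667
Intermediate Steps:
k(R, Z) = 2*R/(-1 + R) (k(R, Z) = (2*R)/(-1 + R) = 2*R/(-1 + R))
o(O) = -4*O
Q(W) = 12 - W/2 (Q(W) = -(W - 4*6)/2 = -(W - 24)/2 = -(-24 + W)/2 = 12 - W/2)
k(-11, 4)*Q(-4) = (2*(-11)/(-1 - 11))*(12 - ½*(-4)) = (2*(-11)/(-12))*(12 + 2) = (2*(-11)*(-1/12))*14 = (11/6)*14 = 77/3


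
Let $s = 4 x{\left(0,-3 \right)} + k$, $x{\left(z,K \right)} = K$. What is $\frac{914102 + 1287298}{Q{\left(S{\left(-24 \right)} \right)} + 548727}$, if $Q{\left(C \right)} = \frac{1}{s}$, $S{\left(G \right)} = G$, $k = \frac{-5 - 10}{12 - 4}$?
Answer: $\frac{244355400}{60908689} \approx 4.0118$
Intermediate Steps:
$k = - \frac{15}{8} \approx -1.875$
$s = - \frac{111}{8}$ ($s = 4 \left(-3\right) - \frac{15}{8} = -12 - \frac{15}{8} = - \frac{111}{8} \approx -13.875$)
$Q{\left(C \right)} = - \frac{8}{111}$ ($Q{\left(C \right)} = \frac{1}{- \frac{111}{8}} = - \frac{8}{111}$)
$\frac{914102 + 1287298}{Q{\left(S{\left(-24 \right)} \right)} + 548727} = \frac{914102 + 1287298}{- \frac{8}{111} + 548727} = \frac{2201400}{\frac{60908689}{111}} = 2201400 \cdot \frac{111}{60908689} = \frac{244355400}{60908689}$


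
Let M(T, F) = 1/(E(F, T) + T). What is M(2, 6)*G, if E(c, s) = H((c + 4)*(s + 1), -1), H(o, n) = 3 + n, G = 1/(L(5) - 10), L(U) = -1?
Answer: -1/44 ≈ -0.022727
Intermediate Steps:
G = -1/11 (G = 1/(-1 - 10) = 1/(-11) = -1/11 ≈ -0.090909)
E(c, s) = 2 (E(c, s) = 3 - 1 = 2)
M(T, F) = 1/(2 + T)
M(2, 6)*G = -1/11/(2 + 2) = -1/11/4 = (¼)*(-1/11) = -1/44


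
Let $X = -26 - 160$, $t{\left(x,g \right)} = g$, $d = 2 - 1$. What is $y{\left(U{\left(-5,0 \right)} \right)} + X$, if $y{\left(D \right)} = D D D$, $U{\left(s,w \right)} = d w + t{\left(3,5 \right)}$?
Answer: $-61$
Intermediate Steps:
$d = 1$
$U{\left(s,w \right)} = 5 + w$ ($U{\left(s,w \right)} = 1 w + 5 = w + 5 = 5 + w$)
$y{\left(D \right)} = D^{3}$ ($y{\left(D \right)} = D^{2} D = D^{3}$)
$X = -186$
$y{\left(U{\left(-5,0 \right)} \right)} + X = \left(5 + 0\right)^{3} - 186 = 5^{3} - 186 = 125 - 186 = -61$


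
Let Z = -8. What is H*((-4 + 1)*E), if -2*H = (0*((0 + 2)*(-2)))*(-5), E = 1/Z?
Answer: 0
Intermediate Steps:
E = -⅛ (E = 1/(-8) = -⅛ ≈ -0.12500)
H = 0 (H = -0*((0 + 2)*(-2))*(-5)/2 = -0*(2*(-2))*(-5)/2 = -0*(-4)*(-5)/2 = -0*(-5) = -½*0 = 0)
H*((-4 + 1)*E) = 0*((-4 + 1)*(-⅛)) = 0*(-3*(-⅛)) = 0*(3/8) = 0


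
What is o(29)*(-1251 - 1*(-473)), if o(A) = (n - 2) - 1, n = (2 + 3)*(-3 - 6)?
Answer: 37344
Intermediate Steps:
n = -45 (n = 5*(-9) = -45)
o(A) = -48 (o(A) = (-45 - 2) - 1 = -47 - 1 = -48)
o(29)*(-1251 - 1*(-473)) = -48*(-1251 - 1*(-473)) = -48*(-1251 + 473) = -48*(-778) = 37344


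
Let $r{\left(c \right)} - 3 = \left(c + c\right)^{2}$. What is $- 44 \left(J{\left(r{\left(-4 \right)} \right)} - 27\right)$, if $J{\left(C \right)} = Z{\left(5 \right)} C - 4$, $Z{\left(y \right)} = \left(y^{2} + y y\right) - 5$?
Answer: $-131296$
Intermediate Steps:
$r{\left(c \right)} = 3 + 4 c^{2}$ ($r{\left(c \right)} = 3 + \left(c + c\right)^{2} = 3 + \left(2 c\right)^{2} = 3 + 4 c^{2}$)
$Z{\left(y \right)} = -5 + 2 y^{2}$ ($Z{\left(y \right)} = \left(y^{2} + y^{2}\right) - 5 = 2 y^{2} - 5 = -5 + 2 y^{2}$)
$J{\left(C \right)} = -4 + 45 C$ ($J{\left(C \right)} = \left(-5 + 2 \cdot 5^{2}\right) C - 4 = \left(-5 + 2 \cdot 25\right) C - 4 = \left(-5 + 50\right) C - 4 = 45 C - 4 = -4 + 45 C$)
$- 44 \left(J{\left(r{\left(-4 \right)} \right)} - 27\right) = - 44 \left(\left(-4 + 45 \left(3 + 4 \left(-4\right)^{2}\right)\right) - 27\right) = - 44 \left(\left(-4 + 45 \left(3 + 4 \cdot 16\right)\right) - 27\right) = - 44 \left(\left(-4 + 45 \left(3 + 64\right)\right) - 27\right) = - 44 \left(\left(-4 + 45 \cdot 67\right) - 27\right) = - 44 \left(\left(-4 + 3015\right) - 27\right) = - 44 \left(3011 - 27\right) = \left(-44\right) 2984 = -131296$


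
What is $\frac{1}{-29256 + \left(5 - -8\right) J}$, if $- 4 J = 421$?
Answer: $- \frac{4}{122497} \approx -3.2654 \cdot 10^{-5}$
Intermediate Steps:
$J = - \frac{421}{4}$ ($J = \left(- \frac{1}{4}\right) 421 = - \frac{421}{4} \approx -105.25$)
$\frac{1}{-29256 + \left(5 - -8\right) J} = \frac{1}{-29256 + \left(5 - -8\right) \left(- \frac{421}{4}\right)} = \frac{1}{-29256 + \left(5 + 8\right) \left(- \frac{421}{4}\right)} = \frac{1}{-29256 + 13 \left(- \frac{421}{4}\right)} = \frac{1}{-29256 - \frac{5473}{4}} = \frac{1}{- \frac{122497}{4}} = - \frac{4}{122497}$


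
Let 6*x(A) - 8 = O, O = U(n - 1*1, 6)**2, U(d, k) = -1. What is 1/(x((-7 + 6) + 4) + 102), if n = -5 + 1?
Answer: 2/207 ≈ 0.0096618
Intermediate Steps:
n = -4
O = 1 (O = (-1)**2 = 1)
x(A) = 3/2 (x(A) = 4/3 + (1/6)*1 = 4/3 + 1/6 = 3/2)
1/(x((-7 + 6) + 4) + 102) = 1/(3/2 + 102) = 1/(207/2) = 2/207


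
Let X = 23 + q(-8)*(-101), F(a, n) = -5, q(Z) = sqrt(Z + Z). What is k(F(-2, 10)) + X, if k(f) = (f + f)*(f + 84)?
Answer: -767 - 404*I ≈ -767.0 - 404.0*I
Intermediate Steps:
q(Z) = sqrt(2)*sqrt(Z) (q(Z) = sqrt(2*Z) = sqrt(2)*sqrt(Z))
k(f) = 2*f*(84 + f) (k(f) = (2*f)*(84 + f) = 2*f*(84 + f))
X = 23 - 404*I (X = 23 + (sqrt(2)*sqrt(-8))*(-101) = 23 + (sqrt(2)*(2*I*sqrt(2)))*(-101) = 23 + (4*I)*(-101) = 23 - 404*I ≈ 23.0 - 404.0*I)
k(F(-2, 10)) + X = 2*(-5)*(84 - 5) + (23 - 404*I) = 2*(-5)*79 + (23 - 404*I) = -790 + (23 - 404*I) = -767 - 404*I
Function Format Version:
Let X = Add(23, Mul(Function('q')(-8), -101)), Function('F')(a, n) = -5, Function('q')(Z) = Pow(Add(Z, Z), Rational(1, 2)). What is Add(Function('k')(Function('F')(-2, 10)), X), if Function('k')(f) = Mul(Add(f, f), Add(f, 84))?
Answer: Add(-767, Mul(-404, I)) ≈ Add(-767.00, Mul(-404.00, I))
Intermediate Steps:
Function('q')(Z) = Mul(Pow(2, Rational(1, 2)), Pow(Z, Rational(1, 2))) (Function('q')(Z) = Pow(Mul(2, Z), Rational(1, 2)) = Mul(Pow(2, Rational(1, 2)), Pow(Z, Rational(1, 2))))
Function('k')(f) = Mul(2, f, Add(84, f)) (Function('k')(f) = Mul(Mul(2, f), Add(84, f)) = Mul(2, f, Add(84, f)))
X = Add(23, Mul(-404, I)) (X = Add(23, Mul(Mul(Pow(2, Rational(1, 2)), Pow(-8, Rational(1, 2))), -101)) = Add(23, Mul(Mul(Pow(2, Rational(1, 2)), Mul(2, I, Pow(2, Rational(1, 2)))), -101)) = Add(23, Mul(Mul(4, I), -101)) = Add(23, Mul(-404, I)) ≈ Add(23.000, Mul(-404.00, I)))
Add(Function('k')(Function('F')(-2, 10)), X) = Add(Mul(2, -5, Add(84, -5)), Add(23, Mul(-404, I))) = Add(Mul(2, -5, 79), Add(23, Mul(-404, I))) = Add(-790, Add(23, Mul(-404, I))) = Add(-767, Mul(-404, I))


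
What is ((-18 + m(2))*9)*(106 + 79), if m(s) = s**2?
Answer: -23310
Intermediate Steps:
((-18 + m(2))*9)*(106 + 79) = ((-18 + 2**2)*9)*(106 + 79) = ((-18 + 4)*9)*185 = -14*9*185 = -126*185 = -23310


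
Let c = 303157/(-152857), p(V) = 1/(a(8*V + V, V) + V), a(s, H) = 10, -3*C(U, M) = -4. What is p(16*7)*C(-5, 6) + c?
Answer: -55172017/27972831 ≈ -1.9723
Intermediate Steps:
C(U, M) = 4/3 (C(U, M) = -⅓*(-4) = 4/3)
p(V) = 1/(10 + V)
c = -303157/152857 (c = 303157*(-1/152857) = -303157/152857 ≈ -1.9833)
p(16*7)*C(-5, 6) + c = (4/3)/(10 + 16*7) - 303157/152857 = (4/3)/(10 + 112) - 303157/152857 = (4/3)/122 - 303157/152857 = (1/122)*(4/3) - 303157/152857 = 2/183 - 303157/152857 = -55172017/27972831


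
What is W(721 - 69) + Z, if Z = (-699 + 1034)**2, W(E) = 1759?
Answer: 113984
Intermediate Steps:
Z = 112225 (Z = 335**2 = 112225)
W(721 - 69) + Z = 1759 + 112225 = 113984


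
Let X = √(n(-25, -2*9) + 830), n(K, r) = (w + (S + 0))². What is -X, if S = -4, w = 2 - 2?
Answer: -3*√94 ≈ -29.086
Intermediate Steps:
w = 0
n(K, r) = 16 (n(K, r) = (0 + (-4 + 0))² = (0 - 4)² = (-4)² = 16)
X = 3*√94 (X = √(16 + 830) = √846 = 3*√94 ≈ 29.086)
-X = -3*√94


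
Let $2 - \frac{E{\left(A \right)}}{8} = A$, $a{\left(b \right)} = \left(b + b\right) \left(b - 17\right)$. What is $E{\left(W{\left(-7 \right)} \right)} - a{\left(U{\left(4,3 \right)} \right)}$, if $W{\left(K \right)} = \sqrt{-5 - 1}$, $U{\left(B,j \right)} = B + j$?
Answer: $156 - 8 i \sqrt{6} \approx 156.0 - 19.596 i$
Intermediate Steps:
$a{\left(b \right)} = 2 b \left(-17 + b\right)$
$W{\left(K \right)} = i \sqrt{6}$ ($W{\left(K \right)} = \sqrt{-6} = i \sqrt{6}$)
$E{\left(A \right)} = 16 - 8 A$
$E{\left(W{\left(-7 \right)} \right)} - a{\left(U{\left(4,3 \right)} \right)} = \left(16 - 8 i \sqrt{6}\right) - 2 \left(4 + 3\right) \left(-17 + \left(4 + 3\right)\right) = \left(16 - 8 i \sqrt{6}\right) - 2 \cdot 7 \left(-17 + 7\right) = \left(16 - 8 i \sqrt{6}\right) - 2 \cdot 7 \left(-10\right) = \left(16 - 8 i \sqrt{6}\right) - -140 = \left(16 - 8 i \sqrt{6}\right) + 140 = 156 - 8 i \sqrt{6}$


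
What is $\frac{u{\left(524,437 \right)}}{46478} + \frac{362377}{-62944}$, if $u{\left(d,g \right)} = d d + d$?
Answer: $\frac{236668097}{1462755616} \approx 0.1618$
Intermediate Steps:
$u{\left(d,g \right)} = d + d^{2}$ ($u{\left(d,g \right)} = d^{2} + d = d + d^{2}$)
$\frac{u{\left(524,437 \right)}}{46478} + \frac{362377}{-62944} = \frac{524 \left(1 + 524\right)}{46478} + \frac{362377}{-62944} = 524 \cdot 525 \cdot \frac{1}{46478} + 362377 \left(- \frac{1}{62944}\right) = 275100 \cdot \frac{1}{46478} - \frac{362377}{62944} = \frac{137550}{23239} - \frac{362377}{62944} = \frac{236668097}{1462755616}$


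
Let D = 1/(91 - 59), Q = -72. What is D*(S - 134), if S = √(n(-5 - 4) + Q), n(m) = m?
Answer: -67/16 + 9*I/32 ≈ -4.1875 + 0.28125*I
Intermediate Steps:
D = 1/32 ≈ 0.031250
S = 9*I (S = √((-5 - 4) - 72) = √(-9 - 72) = √(-81) = 9*I ≈ 9.0*I)
D*(S - 134) = (9*I - 134)/32 = (-134 + 9*I)/32 = -67/16 + 9*I/32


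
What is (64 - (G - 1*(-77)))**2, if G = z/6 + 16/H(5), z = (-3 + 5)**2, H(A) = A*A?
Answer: 1151329/5625 ≈ 204.68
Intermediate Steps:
H(A) = A**2
z = 4 (z = 2**2 = 4)
G = 98/75 (G = 4/6 + 16/(5**2) = 4*(1/6) + 16/25 = 2/3 + 16*(1/25) = 2/3 + 16/25 = 98/75 ≈ 1.3067)
(64 - (G - 1*(-77)))**2 = (64 - (98/75 - 1*(-77)))**2 = (64 - (98/75 + 77))**2 = (64 - 1*5873/75)**2 = (64 - 5873/75)**2 = (-1073/75)**2 = 1151329/5625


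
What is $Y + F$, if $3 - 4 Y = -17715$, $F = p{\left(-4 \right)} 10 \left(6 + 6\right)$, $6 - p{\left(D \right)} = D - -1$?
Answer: $\frac{11019}{2} \approx 5509.5$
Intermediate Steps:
$p{\left(D \right)} = 5 - D$ ($p{\left(D \right)} = 6 - \left(D - -1\right) = 6 - \left(D + 1\right) = 6 - \left(1 + D\right) = 5 - D$)
$F = 1080$ ($F = \left(5 - -4\right) 10 \left(6 + 6\right) = \left(5 + 4\right) 10 \cdot 12 = 9 \cdot 10 \cdot 12 = 90 \cdot 12 = 1080$)
$Y = \frac{8859}{2}$ ($Y = \frac{3}{4} - - \frac{17715}{4} = \frac{3}{4} + \frac{17715}{4} = \frac{8859}{2} \approx 4429.5$)
$Y + F = \frac{8859}{2} + 1080 = \frac{11019}{2}$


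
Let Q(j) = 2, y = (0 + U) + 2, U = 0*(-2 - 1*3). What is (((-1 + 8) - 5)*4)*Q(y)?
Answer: 16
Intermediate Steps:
U = 0 (U = 0*(-2 - 3) = 0*(-5) = 0)
y = 2 (y = (0 + 0) + 2 = 0 + 2 = 2)
(((-1 + 8) - 5)*4)*Q(y) = (((-1 + 8) - 5)*4)*2 = ((7 - 5)*4)*2 = (2*4)*2 = 8*2 = 16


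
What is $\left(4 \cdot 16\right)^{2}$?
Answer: $4096$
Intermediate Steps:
$\left(4 \cdot 16\right)^{2} = 64^{2} = 4096$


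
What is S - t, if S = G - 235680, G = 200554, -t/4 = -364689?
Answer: -1493882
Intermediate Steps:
t = 1458756 (t = -4*(-364689) = 1458756)
S = -35126 (S = 200554 - 235680 = -35126)
S - t = -35126 - 1*1458756 = -35126 - 1458756 = -1493882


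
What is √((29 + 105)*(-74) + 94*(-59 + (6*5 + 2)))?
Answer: I*√12454 ≈ 111.6*I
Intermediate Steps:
√((29 + 105)*(-74) + 94*(-59 + (6*5 + 2))) = √(134*(-74) + 94*(-59 + (30 + 2))) = √(-9916 + 94*(-59 + 32)) = √(-9916 + 94*(-27)) = √(-9916 - 2538) = √(-12454) = I*√12454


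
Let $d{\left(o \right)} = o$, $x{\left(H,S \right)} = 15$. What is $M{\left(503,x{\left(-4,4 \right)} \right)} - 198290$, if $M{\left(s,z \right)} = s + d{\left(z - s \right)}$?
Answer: $-198275$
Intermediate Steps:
$M{\left(s,z \right)} = z$ ($M{\left(s,z \right)} = s - \left(s - z\right) = z$)
$M{\left(503,x{\left(-4,4 \right)} \right)} - 198290 = 15 - 198290 = -198275$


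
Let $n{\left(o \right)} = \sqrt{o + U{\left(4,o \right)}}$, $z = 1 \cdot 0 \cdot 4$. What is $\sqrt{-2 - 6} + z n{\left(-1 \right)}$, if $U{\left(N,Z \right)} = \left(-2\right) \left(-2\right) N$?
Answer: $2 i \sqrt{2} \approx 2.8284 i$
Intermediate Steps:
$U{\left(N,Z \right)} = 4 N$
$z = 0$ ($z = 0 \cdot 4 = 0$)
$n{\left(o \right)} = \sqrt{16 + o}$ ($n{\left(o \right)} = \sqrt{o + 4 \cdot 4} = \sqrt{o + 16} = \sqrt{16 + o}$)
$\sqrt{-2 - 6} + z n{\left(-1 \right)} = \sqrt{-2 - 6} + 0 \sqrt{16 - 1} = \sqrt{-8} + 0 \sqrt{15} = 2 i \sqrt{2} + 0 = 2 i \sqrt{2}$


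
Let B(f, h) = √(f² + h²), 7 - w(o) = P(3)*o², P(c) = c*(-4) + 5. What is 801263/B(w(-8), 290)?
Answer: 801263*√11645/58225 ≈ 1485.0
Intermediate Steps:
P(c) = 5 - 4*c (P(c) = -4*c + 5 = 5 - 4*c)
w(o) = 7 + 7*o² (w(o) = 7 - (5 - 4*3)*o² = 7 - (5 - 12)*o² = 7 - (-7)*o² = 7 + 7*o²)
801263/B(w(-8), 290) = 801263/(√((7 + 7*(-8)²)² + 290²)) = 801263/(√((7 + 7*64)² + 84100)) = 801263/(√((7 + 448)² + 84100)) = 801263/(√(455² + 84100)) = 801263/(√(207025 + 84100)) = 801263/(√291125) = 801263/((5*√11645)) = 801263*(√11645/58225) = 801263*√11645/58225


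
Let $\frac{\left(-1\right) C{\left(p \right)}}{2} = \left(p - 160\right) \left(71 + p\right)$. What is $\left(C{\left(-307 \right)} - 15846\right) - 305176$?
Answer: $-541446$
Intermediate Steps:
$C{\left(p \right)} = - 2 \left(-160 + p\right) \left(71 + p\right)$ ($C{\left(p \right)} = - 2 \left(p - 160\right) \left(71 + p\right) = - 2 \left(-160 + p\right) \left(71 + p\right)$)
$\left(C{\left(-307 \right)} - 15846\right) - 305176 = \left(\left(22720 - 2 \left(-307\right)^{2} + 178 \left(-307\right)\right) - 15846\right) - 305176 = \left(\left(22720 - 188498 - 54646\right) - 15846\right) - 305176 = \left(-220424 - 15846\right) - 305176 = -236270 - 305176 = -541446$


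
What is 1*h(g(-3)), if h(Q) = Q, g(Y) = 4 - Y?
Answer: 7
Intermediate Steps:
1*h(g(-3)) = 1*(4 - 1*(-3)) = 1*(4 + 3) = 1*7 = 7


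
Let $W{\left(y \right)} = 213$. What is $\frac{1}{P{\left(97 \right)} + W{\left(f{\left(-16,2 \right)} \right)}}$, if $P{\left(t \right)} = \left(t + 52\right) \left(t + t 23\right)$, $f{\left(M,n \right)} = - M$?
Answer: $\frac{1}{347085} \approx 2.8811 \cdot 10^{-6}$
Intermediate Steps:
$P{\left(t \right)} = 24 t \left(52 + t\right)$ ($P{\left(t \right)} = \left(52 + t\right) \left(t + 23 t\right) = \left(52 + t\right) 24 t = 24 t \left(52 + t\right)$)
$\frac{1}{P{\left(97 \right)} + W{\left(f{\left(-16,2 \right)} \right)}} = \frac{1}{24 \cdot 97 \left(52 + 97\right) + 213} = \frac{1}{24 \cdot 97 \cdot 149 + 213} = \frac{1}{346872 + 213} = \frac{1}{347085}$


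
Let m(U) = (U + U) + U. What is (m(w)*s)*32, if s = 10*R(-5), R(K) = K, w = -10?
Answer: 48000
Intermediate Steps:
s = -50 (s = 10*(-5) = -50)
m(U) = 3*U (m(U) = 2*U + U = 3*U)
(m(w)*s)*32 = ((3*(-10))*(-50))*32 = -30*(-50)*32 = 1500*32 = 48000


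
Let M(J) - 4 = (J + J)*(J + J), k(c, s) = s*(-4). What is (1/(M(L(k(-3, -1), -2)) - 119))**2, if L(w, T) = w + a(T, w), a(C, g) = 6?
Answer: 1/81225 ≈ 1.2311e-5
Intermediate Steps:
k(c, s) = -4*s
L(w, T) = 6 + w (L(w, T) = w + 6 = 6 + w)
M(J) = 4 + 4*J**2 (M(J) = 4 + (J + J)*(J + J) = 4 + (2*J)*(2*J) = 4 + 4*J**2)
(1/(M(L(k(-3, -1), -2)) - 119))**2 = (1/((4 + 4*(6 - 4*(-1))**2) - 119))**2 = (1/((4 + 4*(6 + 4)**2) - 119))**2 = (1/((4 + 4*10**2) - 119))**2 = (1/((4 + 4*100) - 119))**2 = (1/((4 + 400) - 119))**2 = (1/(404 - 119))**2 = (1/285)**2 = 1/81225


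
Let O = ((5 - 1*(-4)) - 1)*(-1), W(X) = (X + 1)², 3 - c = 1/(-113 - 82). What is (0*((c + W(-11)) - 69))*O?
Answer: 0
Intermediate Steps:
c = 586/195 (c = 3 - 1/(-113 - 82) = 3 - 1/(-195) = 3 - 1*(-1/195) = 3 + 1/195 = 586/195 ≈ 3.0051)
W(X) = (1 + X)²
O = -8 (O = ((5 + 4) - 1)*(-1) = (9 - 1)*(-1) = 8*(-1) = -8)
(0*((c + W(-11)) - 69))*O = (0*((586/195 + (1 - 11)²) - 69))*(-8) = (0*((586/195 + (-10)²) - 69))*(-8) = (0*((586/195 + 100) - 69))*(-8) = (0*(20086/195 - 69))*(-8) = (0*(6631/195))*(-8) = 0*(-8) = 0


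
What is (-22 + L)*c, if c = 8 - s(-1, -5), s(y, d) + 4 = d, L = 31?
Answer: 153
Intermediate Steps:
s(y, d) = -4 + d
c = 17 (c = 8 - (-4 - 5) = 8 - 1*(-9) = 8 + 9 = 17)
(-22 + L)*c = (-22 + 31)*17 = 9*17 = 153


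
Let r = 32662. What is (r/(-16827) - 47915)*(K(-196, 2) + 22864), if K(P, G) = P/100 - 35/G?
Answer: -920975764843309/841350 ≈ -1.0946e+9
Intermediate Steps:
K(P, G) = -35/G + P/100 (K(P, G) = P*(1/100) - 35/G = P/100 - 35/G = -35/G + P/100)
(r/(-16827) - 47915)*(K(-196, 2) + 22864) = (32662/(-16827) - 47915)*((-35/2 + (1/100)*(-196)) + 22864) = (32662*(-1/16827) - 47915)*((-35*1/2 - 49/25) + 22864) = (-32662/16827 - 47915)*((-35/2 - 49/25) + 22864) = -806298367*(-973/50 + 22864)/16827 = -806298367/16827*1142227/50 = -920975764843309/841350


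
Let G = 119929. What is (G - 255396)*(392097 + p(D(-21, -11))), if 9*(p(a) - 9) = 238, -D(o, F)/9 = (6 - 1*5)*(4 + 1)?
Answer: -478089052664/9 ≈ -5.3121e+10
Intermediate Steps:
D(o, F) = -45 (D(o, F) = -9*(6 - 1*5)*(4 + 1) = -9*(6 - 5)*5 = -9*5 = -45)
p(a) = 319/9 (p(a) = 9 + (⅑)*238 = 9 + 238/9 = 319/9)
(G - 255396)*(392097 + p(D(-21, -11))) = (119929 - 255396)*(392097 + 319/9) = -135467*3529192/9 = -478089052664/9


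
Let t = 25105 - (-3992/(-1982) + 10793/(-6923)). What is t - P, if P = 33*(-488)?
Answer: 6574864544/159551 ≈ 41209.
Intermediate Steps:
P = -16104
t = 4005455240/159551 (t = 25105 - (-3992*(-1/1982) + 10793*(-1/6923)) = 25105 - (1996/991 - 251/161) = 25105 - 1*72615/159551 = 25105 - 72615/159551 = 4005455240/159551 ≈ 25105.)
t - P = 4005455240/159551 - 1*(-16104) = 4005455240/159551 + 16104 = 6574864544/159551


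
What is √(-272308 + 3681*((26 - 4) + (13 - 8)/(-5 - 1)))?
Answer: I*√777574/2 ≈ 440.9*I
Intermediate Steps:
√(-272308 + 3681*((26 - 4) + (13 - 8)/(-5 - 1))) = √(-272308 + 3681*(22 + 5/(-6))) = √(-272308 + 3681*(22 + 5*(-⅙))) = √(-272308 + 3681*(22 - ⅚)) = √(-272308 + 3681*(127/6)) = √(-272308 + 155829/2) = √(-388787/2) = I*√777574/2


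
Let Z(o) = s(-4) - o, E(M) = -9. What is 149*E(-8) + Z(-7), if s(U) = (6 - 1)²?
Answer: -1309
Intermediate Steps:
s(U) = 25 (s(U) = 5² = 25)
Z(o) = 25 - o
149*E(-8) + Z(-7) = 149*(-9) + (25 - 1*(-7)) = -1341 + (25 + 7) = -1341 + 32 = -1309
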